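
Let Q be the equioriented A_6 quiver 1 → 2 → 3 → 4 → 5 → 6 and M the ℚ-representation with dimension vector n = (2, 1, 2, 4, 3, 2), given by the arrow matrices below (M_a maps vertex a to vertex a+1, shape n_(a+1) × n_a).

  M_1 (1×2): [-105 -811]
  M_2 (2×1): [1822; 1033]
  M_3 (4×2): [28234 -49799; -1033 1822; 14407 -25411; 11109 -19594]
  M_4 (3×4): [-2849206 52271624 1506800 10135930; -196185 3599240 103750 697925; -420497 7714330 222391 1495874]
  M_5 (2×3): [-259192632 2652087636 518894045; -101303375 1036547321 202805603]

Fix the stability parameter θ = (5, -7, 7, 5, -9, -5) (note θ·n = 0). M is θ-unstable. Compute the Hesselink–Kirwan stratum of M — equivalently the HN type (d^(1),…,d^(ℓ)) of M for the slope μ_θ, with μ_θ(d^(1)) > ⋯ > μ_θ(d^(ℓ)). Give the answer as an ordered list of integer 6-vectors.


Barcode: M ≅ I[1,1], I[1,6], I[3,6], I[4,4]^2, I[5,5]. HN layers by μ_θ (4 steps, strictly decreasing):
  μ^(1)=5; μ^(2)=-1/2; μ^(3)=-1; μ^(4)=-9

((1, 0, 0, 2, 0, 0); (0, 0, 2, 2, 2, 2); (1, 1, 0, 0, 0, 0); (0, 0, 0, 0, 1, 0))


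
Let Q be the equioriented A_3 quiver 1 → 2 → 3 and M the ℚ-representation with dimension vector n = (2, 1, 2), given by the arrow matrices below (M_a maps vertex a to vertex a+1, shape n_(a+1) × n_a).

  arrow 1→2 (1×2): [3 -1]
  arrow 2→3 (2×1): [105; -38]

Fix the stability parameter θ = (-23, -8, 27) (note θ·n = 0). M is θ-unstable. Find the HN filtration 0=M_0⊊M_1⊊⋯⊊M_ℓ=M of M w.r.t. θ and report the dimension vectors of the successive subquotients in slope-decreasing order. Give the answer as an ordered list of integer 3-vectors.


Barcode: M ≅ I[1,1], I[1,3], I[3,3]. HN layers by μ_θ (3 steps, strictly decreasing):
  μ^(1)=27; μ^(2)=-8; μ^(3)=-23

((0, 0, 2); (0, 1, 0); (2, 0, 0))


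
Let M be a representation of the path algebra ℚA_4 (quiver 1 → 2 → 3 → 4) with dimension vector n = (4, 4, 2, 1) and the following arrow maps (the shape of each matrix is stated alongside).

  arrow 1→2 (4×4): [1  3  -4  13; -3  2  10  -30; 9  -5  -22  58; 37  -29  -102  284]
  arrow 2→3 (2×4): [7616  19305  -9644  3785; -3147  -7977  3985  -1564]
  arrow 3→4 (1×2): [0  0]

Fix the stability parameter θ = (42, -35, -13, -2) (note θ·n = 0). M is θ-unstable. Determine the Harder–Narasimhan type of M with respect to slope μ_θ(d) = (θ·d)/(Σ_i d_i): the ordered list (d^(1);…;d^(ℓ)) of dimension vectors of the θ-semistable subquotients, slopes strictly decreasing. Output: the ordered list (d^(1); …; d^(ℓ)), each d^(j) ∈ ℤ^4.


Via rank(M_{q-1}∘⋯∘M_p): M ≅ I[1,2]^2, I[1,3]^2, I[4,4].
μ_θ-semistable layers: μ^(1)=7/2; μ^(2)=-2

((2, 2, 0, 0); (2, 2, 2, 1))


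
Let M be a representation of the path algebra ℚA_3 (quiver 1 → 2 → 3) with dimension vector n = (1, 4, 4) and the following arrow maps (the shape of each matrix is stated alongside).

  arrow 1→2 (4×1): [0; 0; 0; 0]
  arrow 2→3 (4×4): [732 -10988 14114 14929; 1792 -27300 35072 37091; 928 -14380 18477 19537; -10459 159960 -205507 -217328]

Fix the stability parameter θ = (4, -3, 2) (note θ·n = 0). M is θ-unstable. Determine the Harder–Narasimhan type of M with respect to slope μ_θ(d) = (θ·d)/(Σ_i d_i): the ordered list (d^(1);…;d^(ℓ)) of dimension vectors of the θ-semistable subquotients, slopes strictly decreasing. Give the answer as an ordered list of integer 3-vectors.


Via rank(M_{q-1}∘⋯∘M_p): M ≅ I[1,1], I[2,2], I[2,3]^3, I[3,3].
μ_θ-semistable layers: μ^(1)=4; μ^(2)=2; μ^(3)=-3

((1, 0, 0); (0, 0, 4); (0, 4, 0))


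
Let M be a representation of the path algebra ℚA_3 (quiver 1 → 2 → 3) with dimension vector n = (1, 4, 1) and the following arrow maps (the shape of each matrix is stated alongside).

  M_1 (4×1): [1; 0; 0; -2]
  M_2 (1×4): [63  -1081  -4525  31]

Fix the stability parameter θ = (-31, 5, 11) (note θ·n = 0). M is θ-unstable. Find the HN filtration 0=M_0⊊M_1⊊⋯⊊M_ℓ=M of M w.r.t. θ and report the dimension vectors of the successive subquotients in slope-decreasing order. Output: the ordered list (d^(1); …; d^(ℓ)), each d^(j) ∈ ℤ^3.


Barcode: M ≅ I[1,3], I[2,2]^3. HN layers by μ_θ (3 steps, strictly decreasing):
  μ^(1)=11; μ^(2)=5; μ^(3)=-31

((0, 0, 1); (0, 4, 0); (1, 0, 0))


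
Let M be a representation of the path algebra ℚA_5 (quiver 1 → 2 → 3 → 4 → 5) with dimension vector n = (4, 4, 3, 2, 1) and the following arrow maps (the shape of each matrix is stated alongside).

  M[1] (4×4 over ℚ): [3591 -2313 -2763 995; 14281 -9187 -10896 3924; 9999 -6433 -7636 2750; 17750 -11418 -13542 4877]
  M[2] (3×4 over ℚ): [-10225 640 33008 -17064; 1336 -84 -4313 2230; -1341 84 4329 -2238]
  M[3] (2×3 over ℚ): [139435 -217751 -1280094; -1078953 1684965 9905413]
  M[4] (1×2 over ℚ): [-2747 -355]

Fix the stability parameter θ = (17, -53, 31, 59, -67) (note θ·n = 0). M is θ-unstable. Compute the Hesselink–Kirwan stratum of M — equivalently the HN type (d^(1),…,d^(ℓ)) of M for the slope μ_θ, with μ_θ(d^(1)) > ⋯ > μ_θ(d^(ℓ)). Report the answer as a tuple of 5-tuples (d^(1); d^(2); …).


Barcode: M ≅ I[1,2]^2, I[1,3], I[1,5], I[3,4]. HN layers by μ_θ (4 steps, strictly decreasing):
  μ^(1)=59; μ^(2)=31; μ^(3)=23/3; μ^(4)=-18

((0, 0, 0, 1, 0); (0, 0, 2, 0, 0); (0, 0, 1, 1, 1); (4, 4, 0, 0, 0))


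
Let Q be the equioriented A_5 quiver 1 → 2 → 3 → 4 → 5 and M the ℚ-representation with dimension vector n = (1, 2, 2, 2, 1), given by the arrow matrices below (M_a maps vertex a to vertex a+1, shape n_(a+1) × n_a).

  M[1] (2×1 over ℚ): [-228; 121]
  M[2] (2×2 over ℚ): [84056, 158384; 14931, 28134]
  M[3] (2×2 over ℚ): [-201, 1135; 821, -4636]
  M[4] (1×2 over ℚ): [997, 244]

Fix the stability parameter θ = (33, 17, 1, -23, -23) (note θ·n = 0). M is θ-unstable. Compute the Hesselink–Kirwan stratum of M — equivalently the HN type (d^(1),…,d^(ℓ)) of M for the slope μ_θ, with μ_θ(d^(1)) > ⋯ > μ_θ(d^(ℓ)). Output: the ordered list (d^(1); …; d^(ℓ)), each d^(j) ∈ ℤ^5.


Interval decomposition of M: I[1,5], I[2,2], I[3,4].
HN type (ℓ=3): μ^(1)=17; μ^(2)=1; μ^(3)=-11

((0, 1, 0, 0, 0); (1, 1, 1, 1, 1); (0, 0, 1, 1, 0))


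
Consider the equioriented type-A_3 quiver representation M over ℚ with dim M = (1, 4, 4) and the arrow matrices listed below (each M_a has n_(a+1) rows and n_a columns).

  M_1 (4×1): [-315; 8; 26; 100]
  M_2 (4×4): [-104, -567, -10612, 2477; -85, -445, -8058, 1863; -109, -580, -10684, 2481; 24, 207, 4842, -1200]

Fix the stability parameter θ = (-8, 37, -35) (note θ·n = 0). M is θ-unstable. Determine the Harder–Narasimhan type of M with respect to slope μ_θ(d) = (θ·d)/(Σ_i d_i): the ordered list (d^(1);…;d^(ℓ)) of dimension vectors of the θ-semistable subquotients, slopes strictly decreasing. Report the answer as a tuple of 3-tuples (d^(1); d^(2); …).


Interval decomposition of M: I[1,3], I[2,3]^3.
HN type (ℓ=2): μ^(1)=1; μ^(2)=-8

((0, 4, 4); (1, 0, 0))


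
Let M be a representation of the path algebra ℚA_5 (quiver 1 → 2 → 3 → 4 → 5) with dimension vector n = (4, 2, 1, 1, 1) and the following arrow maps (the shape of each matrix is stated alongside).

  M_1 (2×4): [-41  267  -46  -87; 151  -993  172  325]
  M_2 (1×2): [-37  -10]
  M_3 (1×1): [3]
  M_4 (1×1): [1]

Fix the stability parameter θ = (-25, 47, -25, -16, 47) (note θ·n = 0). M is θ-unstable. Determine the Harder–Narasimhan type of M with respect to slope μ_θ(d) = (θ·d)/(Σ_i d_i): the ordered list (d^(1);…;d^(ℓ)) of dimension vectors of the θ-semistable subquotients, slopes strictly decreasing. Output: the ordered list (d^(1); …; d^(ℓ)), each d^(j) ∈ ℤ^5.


Via rank(M_{q-1}∘⋯∘M_p): M ≅ I[1,1]^2, I[1,2], I[1,5].
μ_θ-semistable layers: μ^(1)=47; μ^(2)=2; μ^(3)=-25

((0, 1, 0, 0, 1); (0, 1, 1, 1, 0); (4, 0, 0, 0, 0))


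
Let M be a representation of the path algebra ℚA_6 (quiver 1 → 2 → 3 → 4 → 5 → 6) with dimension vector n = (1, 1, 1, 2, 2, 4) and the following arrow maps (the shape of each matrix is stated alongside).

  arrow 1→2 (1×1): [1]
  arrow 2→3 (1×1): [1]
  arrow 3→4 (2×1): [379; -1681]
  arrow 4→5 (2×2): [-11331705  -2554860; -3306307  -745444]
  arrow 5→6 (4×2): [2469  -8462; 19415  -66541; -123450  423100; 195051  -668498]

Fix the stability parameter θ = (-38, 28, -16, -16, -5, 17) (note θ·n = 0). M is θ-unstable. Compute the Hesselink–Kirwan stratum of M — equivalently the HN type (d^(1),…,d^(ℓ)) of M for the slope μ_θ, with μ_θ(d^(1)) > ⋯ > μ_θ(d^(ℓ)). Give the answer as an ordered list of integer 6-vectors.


Interval decomposition of M: I[1,6], I[4,4], I[5,6], I[6,6]^2.
HN type (ℓ=5): μ^(1)=17; μ^(2)=-9/4; μ^(3)=-5; μ^(4)=-16; μ^(5)=-38

((0, 0, 0, 0, 0, 4); (0, 1, 1, 1, 1, 0); (0, 0, 0, 0, 1, 0); (0, 0, 0, 1, 0, 0); (1, 0, 0, 0, 0, 0))


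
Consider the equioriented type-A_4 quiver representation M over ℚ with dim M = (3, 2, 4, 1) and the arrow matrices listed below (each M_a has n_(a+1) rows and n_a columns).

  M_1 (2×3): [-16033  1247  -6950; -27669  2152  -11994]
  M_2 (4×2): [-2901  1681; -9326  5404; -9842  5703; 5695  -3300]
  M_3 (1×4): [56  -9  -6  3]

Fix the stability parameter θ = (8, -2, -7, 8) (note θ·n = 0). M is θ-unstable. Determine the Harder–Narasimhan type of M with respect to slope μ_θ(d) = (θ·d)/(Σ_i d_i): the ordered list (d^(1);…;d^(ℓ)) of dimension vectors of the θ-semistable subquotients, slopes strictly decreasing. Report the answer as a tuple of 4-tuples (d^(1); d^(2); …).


Barcode: M ≅ I[1,1], I[1,3], I[1,4], I[3,3]^2. HN layers by μ_θ (3 steps, strictly decreasing):
  μ^(1)=8; μ^(2)=-1/3; μ^(3)=-7

((1, 0, 0, 1); (2, 2, 2, 0); (0, 0, 2, 0))


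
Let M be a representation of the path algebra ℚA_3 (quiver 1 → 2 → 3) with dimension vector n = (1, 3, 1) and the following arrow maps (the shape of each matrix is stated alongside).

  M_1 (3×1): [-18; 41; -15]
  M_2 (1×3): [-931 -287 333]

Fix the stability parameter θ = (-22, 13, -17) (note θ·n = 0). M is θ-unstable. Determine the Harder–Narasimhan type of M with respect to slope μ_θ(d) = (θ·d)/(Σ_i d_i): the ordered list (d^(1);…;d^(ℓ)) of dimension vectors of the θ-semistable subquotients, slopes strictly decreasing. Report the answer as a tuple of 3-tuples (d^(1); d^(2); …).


Via rank(M_{q-1}∘⋯∘M_p): M ≅ I[1,3], I[2,2]^2.
μ_θ-semistable layers: μ^(1)=13; μ^(2)=-2; μ^(3)=-22

((0, 2, 0); (0, 1, 1); (1, 0, 0))


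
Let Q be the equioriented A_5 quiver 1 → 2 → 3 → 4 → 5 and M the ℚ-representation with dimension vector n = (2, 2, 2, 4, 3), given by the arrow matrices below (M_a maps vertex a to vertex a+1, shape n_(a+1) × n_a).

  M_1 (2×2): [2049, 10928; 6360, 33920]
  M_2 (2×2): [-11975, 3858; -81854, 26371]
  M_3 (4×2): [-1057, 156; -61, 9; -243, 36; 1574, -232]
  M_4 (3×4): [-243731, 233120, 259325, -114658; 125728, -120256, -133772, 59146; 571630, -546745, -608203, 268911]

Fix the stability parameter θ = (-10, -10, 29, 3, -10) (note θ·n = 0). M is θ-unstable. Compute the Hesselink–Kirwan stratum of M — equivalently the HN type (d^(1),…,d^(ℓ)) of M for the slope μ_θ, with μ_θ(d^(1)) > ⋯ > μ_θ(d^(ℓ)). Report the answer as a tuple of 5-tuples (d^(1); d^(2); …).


Via rank(M_{q-1}∘⋯∘M_p): M ≅ I[1,1], I[1,4], I[2,5], I[4,5]^2.
μ_θ-semistable layers: μ^(1)=16; μ^(2)=22/3; μ^(3)=-7/2; μ^(4)=-10

((0, 0, 1, 1, 0); (0, 0, 1, 1, 1); (0, 0, 0, 2, 2); (2, 2, 0, 0, 0))


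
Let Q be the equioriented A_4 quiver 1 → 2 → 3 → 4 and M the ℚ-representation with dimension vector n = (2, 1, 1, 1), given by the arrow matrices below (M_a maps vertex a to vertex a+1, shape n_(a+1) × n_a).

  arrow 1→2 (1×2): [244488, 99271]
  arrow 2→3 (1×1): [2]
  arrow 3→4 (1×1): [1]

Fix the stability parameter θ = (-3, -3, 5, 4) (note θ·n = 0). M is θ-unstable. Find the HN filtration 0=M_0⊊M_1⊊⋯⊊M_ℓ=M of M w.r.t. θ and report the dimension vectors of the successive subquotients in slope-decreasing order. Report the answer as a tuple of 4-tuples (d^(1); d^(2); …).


Interval decomposition of M: I[1,1], I[1,4].
HN type (ℓ=2): μ^(1)=9/2; μ^(2)=-3

((0, 0, 1, 1); (2, 1, 0, 0))


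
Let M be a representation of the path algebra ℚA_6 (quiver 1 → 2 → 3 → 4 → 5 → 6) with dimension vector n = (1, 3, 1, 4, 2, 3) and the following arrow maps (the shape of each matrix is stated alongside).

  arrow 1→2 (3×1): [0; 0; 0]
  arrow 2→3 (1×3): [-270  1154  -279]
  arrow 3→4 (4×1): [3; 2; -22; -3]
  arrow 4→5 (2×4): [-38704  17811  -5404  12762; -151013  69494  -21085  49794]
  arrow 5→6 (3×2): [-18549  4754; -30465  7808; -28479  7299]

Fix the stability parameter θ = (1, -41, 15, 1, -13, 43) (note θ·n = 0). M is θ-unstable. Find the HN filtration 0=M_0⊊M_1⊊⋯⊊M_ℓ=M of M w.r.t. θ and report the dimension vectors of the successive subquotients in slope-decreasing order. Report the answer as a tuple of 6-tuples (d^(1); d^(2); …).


Via rank(M_{q-1}∘⋯∘M_p): M ≅ I[1,1], I[2,2]^2, I[2,6], I[4,4]^2, I[4,6], I[6,6].
μ_θ-semistable layers: μ^(1)=43; μ^(2)=1; μ^(3)=-6; μ^(4)=-41

((0, 0, 0, 0, 0, 3); (1, 0, 1, 3, 1, 0); (0, 0, 0, 1, 1, 0); (0, 3, 0, 0, 0, 0))


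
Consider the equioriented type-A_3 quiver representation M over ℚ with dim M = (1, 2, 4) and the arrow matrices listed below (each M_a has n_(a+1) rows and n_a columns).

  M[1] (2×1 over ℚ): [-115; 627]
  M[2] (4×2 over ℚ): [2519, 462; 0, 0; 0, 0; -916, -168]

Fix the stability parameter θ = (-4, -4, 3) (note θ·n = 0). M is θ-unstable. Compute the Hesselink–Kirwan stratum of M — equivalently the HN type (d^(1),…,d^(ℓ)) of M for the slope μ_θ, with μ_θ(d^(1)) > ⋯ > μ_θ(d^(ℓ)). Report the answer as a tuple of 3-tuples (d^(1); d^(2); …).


Barcode: M ≅ I[1,3], I[2,2], I[3,3]^3. HN layers by μ_θ (2 steps, strictly decreasing):
  μ^(1)=3; μ^(2)=-4

((0, 0, 4); (1, 2, 0))


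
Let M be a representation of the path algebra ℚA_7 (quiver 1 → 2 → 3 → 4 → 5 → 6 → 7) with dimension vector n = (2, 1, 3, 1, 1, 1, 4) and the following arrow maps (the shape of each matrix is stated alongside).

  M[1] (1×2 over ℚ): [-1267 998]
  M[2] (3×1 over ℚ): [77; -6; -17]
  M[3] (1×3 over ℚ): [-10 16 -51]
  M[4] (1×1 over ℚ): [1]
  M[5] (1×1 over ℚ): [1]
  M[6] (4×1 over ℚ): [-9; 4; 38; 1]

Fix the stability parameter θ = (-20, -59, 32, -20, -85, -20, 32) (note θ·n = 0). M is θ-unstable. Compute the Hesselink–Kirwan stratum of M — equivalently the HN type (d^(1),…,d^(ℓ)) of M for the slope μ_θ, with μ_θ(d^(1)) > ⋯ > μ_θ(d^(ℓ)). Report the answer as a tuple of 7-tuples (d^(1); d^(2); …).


Via rank(M_{q-1}∘⋯∘M_p): M ≅ I[1,1], I[1,7], I[3,3]^2, I[7,7]^3.
μ_θ-semistable layers: μ^(1)=32; μ^(2)=-20; μ^(3)=-73/3; μ^(4)=-79/2

((0, 0, 2, 0, 0, 0, 4); (1, 0, 0, 0, 0, 1, 0); (0, 0, 1, 1, 1, 0, 0); (1, 1, 0, 0, 0, 0, 0))


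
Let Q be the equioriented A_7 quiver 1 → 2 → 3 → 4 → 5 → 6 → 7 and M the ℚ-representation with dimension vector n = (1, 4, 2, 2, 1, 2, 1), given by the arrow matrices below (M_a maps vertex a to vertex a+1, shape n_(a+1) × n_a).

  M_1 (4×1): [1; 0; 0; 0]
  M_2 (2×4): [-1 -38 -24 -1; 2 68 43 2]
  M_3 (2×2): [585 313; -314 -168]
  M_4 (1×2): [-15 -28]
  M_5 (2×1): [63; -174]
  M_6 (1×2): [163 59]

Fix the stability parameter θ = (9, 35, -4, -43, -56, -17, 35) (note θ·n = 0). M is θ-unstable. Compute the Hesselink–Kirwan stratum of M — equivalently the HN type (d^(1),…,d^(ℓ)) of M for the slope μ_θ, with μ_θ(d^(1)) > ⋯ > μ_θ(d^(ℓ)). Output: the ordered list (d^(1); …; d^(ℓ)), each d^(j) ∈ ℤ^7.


Via rank(M_{q-1}∘⋯∘M_p): M ≅ I[1,7], I[2,2]^2, I[2,4], I[6,6].
μ_θ-semistable layers: μ^(1)=35; μ^(2)=-4; μ^(3)=-38/3; μ^(4)=-17

((0, 2, 0, 0, 0, 0, 1); (0, 1, 1, 1, 0, 0, 0); (1, 1, 1, 1, 1, 1, 0); (0, 0, 0, 0, 0, 1, 0))


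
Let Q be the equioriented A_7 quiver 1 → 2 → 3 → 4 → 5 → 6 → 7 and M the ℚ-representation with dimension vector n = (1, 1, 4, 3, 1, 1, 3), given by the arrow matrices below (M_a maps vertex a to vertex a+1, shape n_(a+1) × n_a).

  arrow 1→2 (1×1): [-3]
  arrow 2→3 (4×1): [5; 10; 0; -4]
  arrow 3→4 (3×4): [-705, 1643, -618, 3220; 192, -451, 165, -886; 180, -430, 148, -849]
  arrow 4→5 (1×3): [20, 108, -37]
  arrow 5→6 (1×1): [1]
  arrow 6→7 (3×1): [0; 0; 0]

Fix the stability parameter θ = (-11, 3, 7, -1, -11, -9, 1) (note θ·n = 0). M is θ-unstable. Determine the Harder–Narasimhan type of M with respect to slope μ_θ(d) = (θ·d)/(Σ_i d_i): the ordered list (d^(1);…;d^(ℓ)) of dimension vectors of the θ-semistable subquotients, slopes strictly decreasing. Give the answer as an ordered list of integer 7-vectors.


Barcode: M ≅ I[1,4], I[3,3], I[3,4], I[3,6], I[7,7]^3. HN layers by μ_θ (5 steps, strictly decreasing):
  μ^(1)=7; μ^(2)=3; μ^(3)=1; μ^(4)=-7/2; μ^(5)=-11

((0, 0, 1, 0, 0, 0, 0); (0, 1, 2, 2, 0, 0, 0); (0, 0, 0, 0, 0, 0, 3); (0, 0, 1, 1, 1, 1, 0); (1, 0, 0, 0, 0, 0, 0))


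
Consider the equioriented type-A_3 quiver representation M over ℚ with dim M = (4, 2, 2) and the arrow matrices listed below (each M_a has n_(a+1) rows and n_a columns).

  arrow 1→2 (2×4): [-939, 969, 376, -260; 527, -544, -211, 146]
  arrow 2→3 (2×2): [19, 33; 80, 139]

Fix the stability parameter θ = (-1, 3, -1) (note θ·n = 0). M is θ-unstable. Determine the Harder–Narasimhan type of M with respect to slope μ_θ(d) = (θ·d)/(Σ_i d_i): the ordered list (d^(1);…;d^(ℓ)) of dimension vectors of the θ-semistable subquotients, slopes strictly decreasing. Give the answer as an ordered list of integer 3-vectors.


Interval decomposition of M: I[1,1]^2, I[1,3]^2.
HN type (ℓ=2): μ^(1)=1; μ^(2)=-1

((0, 2, 2); (4, 0, 0))


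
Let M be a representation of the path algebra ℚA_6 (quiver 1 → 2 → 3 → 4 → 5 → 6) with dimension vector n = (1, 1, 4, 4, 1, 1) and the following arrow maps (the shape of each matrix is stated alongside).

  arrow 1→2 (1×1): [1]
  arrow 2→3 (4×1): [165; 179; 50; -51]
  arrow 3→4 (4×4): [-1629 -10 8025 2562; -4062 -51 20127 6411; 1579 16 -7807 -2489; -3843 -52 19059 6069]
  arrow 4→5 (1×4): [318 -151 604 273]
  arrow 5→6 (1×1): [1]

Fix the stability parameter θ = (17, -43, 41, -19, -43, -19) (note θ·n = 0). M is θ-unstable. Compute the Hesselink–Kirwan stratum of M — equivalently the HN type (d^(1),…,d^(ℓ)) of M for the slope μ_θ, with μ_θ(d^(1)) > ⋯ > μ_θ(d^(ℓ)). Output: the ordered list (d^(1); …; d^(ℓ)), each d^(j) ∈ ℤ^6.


Interval decomposition of M: I[1,4], I[3,3], I[3,4], I[3,6], I[4,4].
HN type (ℓ=5): μ^(1)=41; μ^(2)=11; μ^(3)=-10; μ^(4)=-13; μ^(5)=-19

((0, 0, 1, 0, 0, 0); (0, 0, 2, 2, 0, 0); (0, 0, 1, 1, 1, 1); (1, 1, 0, 0, 0, 0); (0, 0, 0, 1, 0, 0))


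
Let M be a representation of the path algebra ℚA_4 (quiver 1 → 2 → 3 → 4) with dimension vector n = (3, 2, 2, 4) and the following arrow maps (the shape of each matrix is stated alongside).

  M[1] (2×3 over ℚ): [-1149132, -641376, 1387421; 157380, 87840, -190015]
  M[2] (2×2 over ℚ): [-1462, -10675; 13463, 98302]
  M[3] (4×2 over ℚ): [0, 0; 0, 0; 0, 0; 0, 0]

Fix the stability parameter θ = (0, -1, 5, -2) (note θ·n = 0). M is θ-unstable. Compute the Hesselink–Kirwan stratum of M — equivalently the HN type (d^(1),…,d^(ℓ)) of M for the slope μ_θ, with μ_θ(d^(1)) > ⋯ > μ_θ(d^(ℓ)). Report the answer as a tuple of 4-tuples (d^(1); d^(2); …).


Barcode: M ≅ I[1,1]^2, I[1,3], I[2,3], I[4,4]^4. HN layers by μ_θ (5 steps, strictly decreasing):
  μ^(1)=5; μ^(2)=0; μ^(3)=-1/2; μ^(4)=-1; μ^(5)=-2

((0, 0, 2, 0); (2, 0, 0, 0); (1, 1, 0, 0); (0, 1, 0, 0); (0, 0, 0, 4))


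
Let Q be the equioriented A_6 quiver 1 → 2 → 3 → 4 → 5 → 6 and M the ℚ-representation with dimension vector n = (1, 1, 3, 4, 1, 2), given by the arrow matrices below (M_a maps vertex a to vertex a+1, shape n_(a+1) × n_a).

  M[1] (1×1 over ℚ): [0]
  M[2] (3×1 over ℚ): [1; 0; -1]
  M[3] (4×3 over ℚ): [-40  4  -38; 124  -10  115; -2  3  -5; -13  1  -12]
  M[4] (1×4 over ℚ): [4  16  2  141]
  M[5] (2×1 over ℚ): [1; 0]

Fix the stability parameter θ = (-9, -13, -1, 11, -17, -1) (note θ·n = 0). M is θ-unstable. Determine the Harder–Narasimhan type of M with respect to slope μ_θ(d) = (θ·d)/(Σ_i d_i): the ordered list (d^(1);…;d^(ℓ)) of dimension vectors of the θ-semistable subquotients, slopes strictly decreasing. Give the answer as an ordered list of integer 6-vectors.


Interval decomposition of M: I[1,1], I[2,6], I[3,4]^2, I[4,4], I[6,6].
HN type (ℓ=5): μ^(1)=11; μ^(2)=-1; μ^(3)=-7/3; μ^(4)=-9; μ^(5)=-13

((0, 0, 0, 3, 0, 0); (0, 0, 2, 0, 0, 2); (0, 0, 1, 1, 1, 0); (1, 0, 0, 0, 0, 0); (0, 1, 0, 0, 0, 0))


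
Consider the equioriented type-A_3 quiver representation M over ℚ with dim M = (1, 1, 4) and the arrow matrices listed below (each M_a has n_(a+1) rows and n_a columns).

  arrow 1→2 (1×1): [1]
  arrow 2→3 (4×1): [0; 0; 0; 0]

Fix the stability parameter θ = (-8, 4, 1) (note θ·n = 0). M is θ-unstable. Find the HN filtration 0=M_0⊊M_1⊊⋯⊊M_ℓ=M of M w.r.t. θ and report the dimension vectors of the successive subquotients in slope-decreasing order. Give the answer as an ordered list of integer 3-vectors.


Barcode: M ≅ I[1,2], I[3,3]^4. HN layers by μ_θ (3 steps, strictly decreasing):
  μ^(1)=4; μ^(2)=1; μ^(3)=-8

((0, 1, 0); (0, 0, 4); (1, 0, 0))


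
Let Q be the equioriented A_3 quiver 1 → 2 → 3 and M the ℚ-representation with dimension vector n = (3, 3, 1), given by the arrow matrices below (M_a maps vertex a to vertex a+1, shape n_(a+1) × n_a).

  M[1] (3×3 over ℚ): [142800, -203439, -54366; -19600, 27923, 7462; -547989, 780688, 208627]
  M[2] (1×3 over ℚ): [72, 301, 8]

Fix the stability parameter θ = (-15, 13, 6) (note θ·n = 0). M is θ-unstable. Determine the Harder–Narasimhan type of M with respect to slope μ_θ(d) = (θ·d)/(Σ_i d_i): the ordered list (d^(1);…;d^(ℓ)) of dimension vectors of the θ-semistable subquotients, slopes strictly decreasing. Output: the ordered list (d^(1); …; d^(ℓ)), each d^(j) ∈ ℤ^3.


Barcode: M ≅ I[1,1], I[1,2], I[1,3], I[2,2]. HN layers by μ_θ (3 steps, strictly decreasing):
  μ^(1)=13; μ^(2)=19/2; μ^(3)=-15

((0, 2, 0); (0, 1, 1); (3, 0, 0))


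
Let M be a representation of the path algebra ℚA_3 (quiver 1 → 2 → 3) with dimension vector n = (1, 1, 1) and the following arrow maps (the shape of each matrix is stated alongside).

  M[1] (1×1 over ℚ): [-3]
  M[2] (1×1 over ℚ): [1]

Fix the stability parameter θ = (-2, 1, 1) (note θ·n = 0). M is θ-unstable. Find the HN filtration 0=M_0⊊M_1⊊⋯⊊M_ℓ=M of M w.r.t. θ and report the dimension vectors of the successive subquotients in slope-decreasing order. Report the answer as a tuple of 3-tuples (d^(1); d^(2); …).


Interval decomposition of M: I[1,3].
HN type (ℓ=2): μ^(1)=1; μ^(2)=-2

((0, 1, 1); (1, 0, 0))


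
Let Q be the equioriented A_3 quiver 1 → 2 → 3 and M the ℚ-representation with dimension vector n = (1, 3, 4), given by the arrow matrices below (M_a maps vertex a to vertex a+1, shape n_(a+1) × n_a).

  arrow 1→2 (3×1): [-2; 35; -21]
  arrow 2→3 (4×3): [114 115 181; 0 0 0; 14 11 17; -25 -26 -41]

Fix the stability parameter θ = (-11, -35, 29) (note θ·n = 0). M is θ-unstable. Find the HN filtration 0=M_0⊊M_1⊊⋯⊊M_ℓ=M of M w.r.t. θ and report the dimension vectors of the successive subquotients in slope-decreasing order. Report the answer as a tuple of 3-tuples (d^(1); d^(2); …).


Barcode: M ≅ I[1,3], I[2,2], I[2,3], I[3,3]^2. HN layers by μ_θ (3 steps, strictly decreasing):
  μ^(1)=29; μ^(2)=-23; μ^(3)=-35

((0, 0, 4); (1, 1, 0); (0, 2, 0))


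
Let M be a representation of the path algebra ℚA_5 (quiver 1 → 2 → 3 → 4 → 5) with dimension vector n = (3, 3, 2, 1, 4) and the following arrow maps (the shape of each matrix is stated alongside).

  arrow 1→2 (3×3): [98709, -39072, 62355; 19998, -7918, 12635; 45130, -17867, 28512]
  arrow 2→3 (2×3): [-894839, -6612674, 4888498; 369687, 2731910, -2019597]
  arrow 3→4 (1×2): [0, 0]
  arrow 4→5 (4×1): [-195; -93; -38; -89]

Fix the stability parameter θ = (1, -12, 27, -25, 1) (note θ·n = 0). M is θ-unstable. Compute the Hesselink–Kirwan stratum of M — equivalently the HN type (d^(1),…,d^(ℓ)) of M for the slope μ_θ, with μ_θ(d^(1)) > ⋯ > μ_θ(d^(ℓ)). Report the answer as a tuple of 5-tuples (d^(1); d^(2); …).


Via rank(M_{q-1}∘⋯∘M_p): M ≅ I[1,2], I[1,3]^2, I[4,5], I[5,5]^3.
μ_θ-semistable layers: μ^(1)=27; μ^(2)=1; μ^(3)=-11/2; μ^(4)=-25

((0, 0, 2, 0, 0); (0, 0, 0, 0, 4); (3, 3, 0, 0, 0); (0, 0, 0, 1, 0))


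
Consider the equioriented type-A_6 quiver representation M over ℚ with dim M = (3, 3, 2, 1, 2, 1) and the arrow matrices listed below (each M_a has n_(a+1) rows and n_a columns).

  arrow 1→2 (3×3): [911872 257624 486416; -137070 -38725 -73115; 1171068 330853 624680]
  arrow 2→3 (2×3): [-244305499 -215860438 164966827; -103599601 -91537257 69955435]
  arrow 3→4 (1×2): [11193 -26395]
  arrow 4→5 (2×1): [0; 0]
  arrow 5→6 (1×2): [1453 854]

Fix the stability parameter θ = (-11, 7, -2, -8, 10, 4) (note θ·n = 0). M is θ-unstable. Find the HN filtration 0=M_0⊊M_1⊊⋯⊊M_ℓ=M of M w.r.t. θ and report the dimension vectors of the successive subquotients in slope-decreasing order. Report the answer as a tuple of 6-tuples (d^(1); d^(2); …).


Via rank(M_{q-1}∘⋯∘M_p): M ≅ I[1,1], I[1,3], I[1,4], I[2,2], I[5,5], I[5,6].
μ_θ-semistable layers: μ^(1)=10; μ^(2)=7; μ^(3)=5/2; μ^(4)=-1; μ^(5)=-11

((0, 0, 0, 0, 1, 0); (0, 1, 0, 0, 1, 1); (0, 1, 1, 0, 0, 0); (0, 1, 1, 1, 0, 0); (3, 0, 0, 0, 0, 0))


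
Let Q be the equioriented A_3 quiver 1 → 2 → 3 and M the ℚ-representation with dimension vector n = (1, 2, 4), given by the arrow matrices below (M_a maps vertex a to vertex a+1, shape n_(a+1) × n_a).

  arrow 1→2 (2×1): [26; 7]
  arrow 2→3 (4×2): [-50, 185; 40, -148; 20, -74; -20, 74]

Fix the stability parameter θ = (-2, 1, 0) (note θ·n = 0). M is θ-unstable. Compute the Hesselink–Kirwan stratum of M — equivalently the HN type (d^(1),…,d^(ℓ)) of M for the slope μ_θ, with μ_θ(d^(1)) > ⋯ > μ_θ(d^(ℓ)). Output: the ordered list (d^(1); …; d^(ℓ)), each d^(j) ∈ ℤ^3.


Interval decomposition of M: I[1,3], I[2,2], I[3,3]^3.
HN type (ℓ=4): μ^(1)=1; μ^(2)=1/2; μ^(3)=0; μ^(4)=-2

((0, 1, 0); (0, 1, 1); (0, 0, 3); (1, 0, 0))


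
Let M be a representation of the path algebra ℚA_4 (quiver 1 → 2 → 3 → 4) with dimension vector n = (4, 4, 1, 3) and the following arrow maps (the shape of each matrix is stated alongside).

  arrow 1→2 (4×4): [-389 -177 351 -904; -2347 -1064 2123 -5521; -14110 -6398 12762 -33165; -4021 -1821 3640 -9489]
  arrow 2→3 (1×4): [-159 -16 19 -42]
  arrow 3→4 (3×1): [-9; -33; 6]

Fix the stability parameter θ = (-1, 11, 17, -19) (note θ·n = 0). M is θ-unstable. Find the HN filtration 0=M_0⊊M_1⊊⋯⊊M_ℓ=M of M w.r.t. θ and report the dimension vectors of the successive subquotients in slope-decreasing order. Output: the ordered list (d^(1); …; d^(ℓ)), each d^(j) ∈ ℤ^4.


Barcode: M ≅ I[1,2]^3, I[1,4], I[4,4]^2. HN layers by μ_θ (4 steps, strictly decreasing):
  μ^(1)=11; μ^(2)=3; μ^(3)=-1; μ^(4)=-19

((0, 3, 0, 0); (0, 1, 1, 1); (4, 0, 0, 0); (0, 0, 0, 2))


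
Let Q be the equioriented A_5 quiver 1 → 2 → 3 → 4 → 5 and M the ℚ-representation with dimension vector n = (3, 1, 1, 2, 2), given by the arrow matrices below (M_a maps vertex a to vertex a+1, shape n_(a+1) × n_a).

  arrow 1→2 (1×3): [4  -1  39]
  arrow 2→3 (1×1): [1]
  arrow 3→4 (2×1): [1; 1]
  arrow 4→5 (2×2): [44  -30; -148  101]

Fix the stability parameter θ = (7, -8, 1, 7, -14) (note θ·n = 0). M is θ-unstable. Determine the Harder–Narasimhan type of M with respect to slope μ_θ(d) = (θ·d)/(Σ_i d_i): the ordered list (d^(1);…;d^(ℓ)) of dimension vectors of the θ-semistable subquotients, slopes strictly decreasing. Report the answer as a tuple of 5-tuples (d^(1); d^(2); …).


Barcode: M ≅ I[1,1]^2, I[1,5], I[4,5]. HN layers by μ_θ (3 steps, strictly decreasing):
  μ^(1)=7; μ^(2)=-7/5; μ^(3)=-7/2

((2, 0, 0, 0, 0); (1, 1, 1, 1, 1); (0, 0, 0, 1, 1))


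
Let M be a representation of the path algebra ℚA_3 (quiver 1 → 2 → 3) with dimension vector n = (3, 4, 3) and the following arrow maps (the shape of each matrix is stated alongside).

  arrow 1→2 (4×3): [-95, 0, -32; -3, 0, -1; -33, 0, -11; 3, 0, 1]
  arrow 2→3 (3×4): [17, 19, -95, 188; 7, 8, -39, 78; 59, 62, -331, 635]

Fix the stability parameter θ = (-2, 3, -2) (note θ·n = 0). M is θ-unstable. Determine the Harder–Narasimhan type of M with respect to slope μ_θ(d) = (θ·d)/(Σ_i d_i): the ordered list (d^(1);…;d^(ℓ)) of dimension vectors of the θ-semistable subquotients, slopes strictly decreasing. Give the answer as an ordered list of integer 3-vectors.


Via rank(M_{q-1}∘⋯∘M_p): M ≅ I[1,1], I[1,3]^2, I[2,2], I[2,3].
μ_θ-semistable layers: μ^(1)=3; μ^(2)=1/2; μ^(3)=-2

((0, 1, 0); (0, 3, 3); (3, 0, 0))


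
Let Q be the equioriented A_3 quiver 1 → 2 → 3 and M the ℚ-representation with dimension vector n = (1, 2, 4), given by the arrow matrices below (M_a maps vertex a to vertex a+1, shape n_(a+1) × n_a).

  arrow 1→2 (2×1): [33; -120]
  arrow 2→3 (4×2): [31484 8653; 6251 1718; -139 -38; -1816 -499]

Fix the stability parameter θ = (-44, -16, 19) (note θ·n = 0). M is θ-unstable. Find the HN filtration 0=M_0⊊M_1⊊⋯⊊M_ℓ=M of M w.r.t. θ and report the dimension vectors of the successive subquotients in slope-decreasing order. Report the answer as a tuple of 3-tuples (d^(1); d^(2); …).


Via rank(M_{q-1}∘⋯∘M_p): M ≅ I[1,3], I[2,3], I[3,3]^2.
μ_θ-semistable layers: μ^(1)=19; μ^(2)=-16; μ^(3)=-44

((0, 0, 4); (0, 2, 0); (1, 0, 0))


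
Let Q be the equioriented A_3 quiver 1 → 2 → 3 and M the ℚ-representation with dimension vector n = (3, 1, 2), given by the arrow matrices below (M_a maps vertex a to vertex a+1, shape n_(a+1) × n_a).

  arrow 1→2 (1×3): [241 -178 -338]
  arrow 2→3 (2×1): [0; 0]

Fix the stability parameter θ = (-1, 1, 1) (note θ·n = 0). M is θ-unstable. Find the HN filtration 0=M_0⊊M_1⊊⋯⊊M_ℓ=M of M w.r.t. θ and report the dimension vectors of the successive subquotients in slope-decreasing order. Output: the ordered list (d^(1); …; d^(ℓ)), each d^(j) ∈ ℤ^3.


Interval decomposition of M: I[1,1]^2, I[1,2], I[3,3]^2.
HN type (ℓ=2): μ^(1)=1; μ^(2)=-1

((0, 1, 2); (3, 0, 0))


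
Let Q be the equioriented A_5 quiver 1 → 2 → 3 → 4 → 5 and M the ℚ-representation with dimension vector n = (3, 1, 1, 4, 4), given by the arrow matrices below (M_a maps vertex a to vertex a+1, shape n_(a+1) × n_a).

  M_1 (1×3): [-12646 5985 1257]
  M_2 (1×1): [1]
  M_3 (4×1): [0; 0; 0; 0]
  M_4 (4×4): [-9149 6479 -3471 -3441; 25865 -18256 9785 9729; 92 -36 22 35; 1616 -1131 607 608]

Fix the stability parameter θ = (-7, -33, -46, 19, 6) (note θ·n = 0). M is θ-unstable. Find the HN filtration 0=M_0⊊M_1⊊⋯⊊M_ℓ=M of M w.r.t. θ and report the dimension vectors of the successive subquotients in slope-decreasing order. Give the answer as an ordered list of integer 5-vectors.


Via rank(M_{q-1}∘⋯∘M_p): M ≅ I[1,1]^2, I[1,3], I[4,5]^4.
μ_θ-semistable layers: μ^(1)=25/2; μ^(2)=-7; μ^(3)=-86/3

((0, 0, 0, 4, 4); (2, 0, 0, 0, 0); (1, 1, 1, 0, 0))


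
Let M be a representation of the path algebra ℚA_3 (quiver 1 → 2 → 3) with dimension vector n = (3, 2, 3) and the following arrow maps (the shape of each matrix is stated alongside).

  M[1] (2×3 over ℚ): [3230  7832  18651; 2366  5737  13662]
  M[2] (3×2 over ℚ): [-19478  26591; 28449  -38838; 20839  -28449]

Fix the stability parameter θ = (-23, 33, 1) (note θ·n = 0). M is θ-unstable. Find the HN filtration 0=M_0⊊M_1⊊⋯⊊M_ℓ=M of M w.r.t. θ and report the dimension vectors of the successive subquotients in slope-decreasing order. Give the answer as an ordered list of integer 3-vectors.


Interval decomposition of M: I[1,1], I[1,3]^2, I[3,3].
HN type (ℓ=3): μ^(1)=17; μ^(2)=1; μ^(3)=-23

((0, 2, 2); (0, 0, 1); (3, 0, 0))


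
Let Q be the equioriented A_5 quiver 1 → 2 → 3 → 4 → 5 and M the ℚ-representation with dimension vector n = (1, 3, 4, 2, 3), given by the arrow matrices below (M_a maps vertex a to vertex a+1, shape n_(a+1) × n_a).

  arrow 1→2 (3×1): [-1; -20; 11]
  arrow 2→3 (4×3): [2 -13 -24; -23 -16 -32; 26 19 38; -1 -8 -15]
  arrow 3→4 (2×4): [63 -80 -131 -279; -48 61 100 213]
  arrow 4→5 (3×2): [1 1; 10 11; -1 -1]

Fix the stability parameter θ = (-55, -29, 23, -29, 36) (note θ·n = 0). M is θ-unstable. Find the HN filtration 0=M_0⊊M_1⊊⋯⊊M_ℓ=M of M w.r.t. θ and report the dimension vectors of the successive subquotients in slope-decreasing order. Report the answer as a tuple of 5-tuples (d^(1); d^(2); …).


Interval decomposition of M: I[1,5], I[2,3], I[2,5], I[3,3], I[5,5].
HN type (ℓ=5): μ^(1)=36; μ^(2)=23; μ^(3)=-3; μ^(4)=-29; μ^(5)=-55

((0, 0, 0, 0, 3); (0, 0, 2, 0, 0); (0, 0, 2, 2, 0); (0, 3, 0, 0, 0); (1, 0, 0, 0, 0))


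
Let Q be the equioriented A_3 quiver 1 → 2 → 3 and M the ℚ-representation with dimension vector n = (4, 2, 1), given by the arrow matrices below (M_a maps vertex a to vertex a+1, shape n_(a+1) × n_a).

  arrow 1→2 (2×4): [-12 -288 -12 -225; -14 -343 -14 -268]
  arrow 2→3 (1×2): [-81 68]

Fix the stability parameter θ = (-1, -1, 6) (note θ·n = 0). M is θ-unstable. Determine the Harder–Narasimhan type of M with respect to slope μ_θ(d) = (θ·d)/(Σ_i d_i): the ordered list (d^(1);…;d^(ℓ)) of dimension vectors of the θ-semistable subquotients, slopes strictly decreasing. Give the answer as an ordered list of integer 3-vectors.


Via rank(M_{q-1}∘⋯∘M_p): M ≅ I[1,1]^2, I[1,2], I[1,3].
μ_θ-semistable layers: μ^(1)=6; μ^(2)=-1

((0, 0, 1); (4, 2, 0))


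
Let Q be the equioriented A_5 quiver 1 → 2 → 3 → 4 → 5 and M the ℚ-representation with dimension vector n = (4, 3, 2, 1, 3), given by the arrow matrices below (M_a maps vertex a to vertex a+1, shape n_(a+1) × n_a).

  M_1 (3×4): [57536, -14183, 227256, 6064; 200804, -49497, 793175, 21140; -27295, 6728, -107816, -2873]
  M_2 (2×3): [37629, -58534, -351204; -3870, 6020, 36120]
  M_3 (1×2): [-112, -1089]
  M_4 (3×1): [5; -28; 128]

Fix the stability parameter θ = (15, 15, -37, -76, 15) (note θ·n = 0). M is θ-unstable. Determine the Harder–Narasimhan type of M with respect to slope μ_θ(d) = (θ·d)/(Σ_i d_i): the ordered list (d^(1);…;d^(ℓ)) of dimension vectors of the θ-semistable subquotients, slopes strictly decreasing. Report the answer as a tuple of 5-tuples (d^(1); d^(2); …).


Interval decomposition of M: I[1,1], I[1,2]^2, I[1,5], I[3,3], I[5,5]^2.
HN type (ℓ=3): μ^(1)=15; μ^(2)=-83/4; μ^(3)=-37

((3, 2, 0, 0, 3); (1, 1, 1, 1, 0); (0, 0, 1, 0, 0))


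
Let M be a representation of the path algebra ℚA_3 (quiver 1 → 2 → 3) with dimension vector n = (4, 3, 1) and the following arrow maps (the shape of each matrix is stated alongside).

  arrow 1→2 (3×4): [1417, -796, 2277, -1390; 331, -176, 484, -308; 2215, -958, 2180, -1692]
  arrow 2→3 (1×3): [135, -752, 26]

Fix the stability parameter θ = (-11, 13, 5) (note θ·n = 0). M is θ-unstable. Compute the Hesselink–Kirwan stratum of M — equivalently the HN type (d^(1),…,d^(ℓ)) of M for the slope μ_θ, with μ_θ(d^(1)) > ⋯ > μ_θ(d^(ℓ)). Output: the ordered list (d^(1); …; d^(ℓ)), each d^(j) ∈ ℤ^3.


Interval decomposition of M: I[1,1], I[1,2]^2, I[1,3].
HN type (ℓ=3): μ^(1)=13; μ^(2)=9; μ^(3)=-11

((0, 2, 0); (0, 1, 1); (4, 0, 0))


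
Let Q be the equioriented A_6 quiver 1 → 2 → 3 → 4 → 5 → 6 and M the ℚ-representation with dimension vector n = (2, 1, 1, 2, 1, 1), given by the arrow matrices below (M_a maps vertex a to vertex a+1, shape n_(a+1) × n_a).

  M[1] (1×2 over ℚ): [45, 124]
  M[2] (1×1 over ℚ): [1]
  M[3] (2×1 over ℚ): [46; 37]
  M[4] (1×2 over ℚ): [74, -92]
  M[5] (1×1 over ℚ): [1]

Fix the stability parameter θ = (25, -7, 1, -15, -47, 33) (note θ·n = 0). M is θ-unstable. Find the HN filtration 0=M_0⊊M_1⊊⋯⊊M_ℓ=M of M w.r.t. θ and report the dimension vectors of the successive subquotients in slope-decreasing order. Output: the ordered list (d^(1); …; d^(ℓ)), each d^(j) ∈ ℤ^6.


Interval decomposition of M: I[1,1], I[1,4], I[4,6].
HN type (ℓ=4): μ^(1)=33; μ^(2)=25; μ^(3)=1; μ^(4)=-31

((0, 0, 0, 0, 0, 1); (1, 0, 0, 0, 0, 0); (1, 1, 1, 1, 0, 0); (0, 0, 0, 1, 1, 0))


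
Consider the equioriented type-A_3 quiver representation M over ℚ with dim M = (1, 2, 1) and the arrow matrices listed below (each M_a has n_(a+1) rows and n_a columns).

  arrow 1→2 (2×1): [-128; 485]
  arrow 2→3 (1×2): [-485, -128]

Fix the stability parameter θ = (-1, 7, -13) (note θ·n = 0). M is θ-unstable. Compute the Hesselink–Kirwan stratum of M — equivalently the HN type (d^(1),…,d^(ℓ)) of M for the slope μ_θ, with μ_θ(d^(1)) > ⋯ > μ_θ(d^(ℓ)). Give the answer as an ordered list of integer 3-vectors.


Interval decomposition of M: I[1,2], I[2,3].
HN type (ℓ=3): μ^(1)=7; μ^(2)=-1; μ^(3)=-3

((0, 1, 0); (1, 0, 0); (0, 1, 1))


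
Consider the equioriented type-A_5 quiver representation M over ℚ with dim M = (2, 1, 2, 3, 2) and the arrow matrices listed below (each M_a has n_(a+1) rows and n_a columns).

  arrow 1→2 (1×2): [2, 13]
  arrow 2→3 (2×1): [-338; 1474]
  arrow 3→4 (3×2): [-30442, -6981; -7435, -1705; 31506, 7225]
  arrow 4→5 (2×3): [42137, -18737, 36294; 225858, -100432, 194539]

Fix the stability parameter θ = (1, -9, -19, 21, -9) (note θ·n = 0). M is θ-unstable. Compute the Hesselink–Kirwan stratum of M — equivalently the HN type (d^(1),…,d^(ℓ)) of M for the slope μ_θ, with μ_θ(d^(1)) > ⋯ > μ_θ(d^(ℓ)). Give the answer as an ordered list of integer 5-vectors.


Interval decomposition of M: I[1,1], I[1,5], I[3,5], I[4,4].
HN type (ℓ=5): μ^(1)=21; μ^(2)=6; μ^(3)=1; μ^(4)=-9; μ^(5)=-19

((0, 0, 0, 1, 0); (0, 0, 0, 2, 2); (1, 0, 0, 0, 0); (1, 1, 1, 0, 0); (0, 0, 1, 0, 0))


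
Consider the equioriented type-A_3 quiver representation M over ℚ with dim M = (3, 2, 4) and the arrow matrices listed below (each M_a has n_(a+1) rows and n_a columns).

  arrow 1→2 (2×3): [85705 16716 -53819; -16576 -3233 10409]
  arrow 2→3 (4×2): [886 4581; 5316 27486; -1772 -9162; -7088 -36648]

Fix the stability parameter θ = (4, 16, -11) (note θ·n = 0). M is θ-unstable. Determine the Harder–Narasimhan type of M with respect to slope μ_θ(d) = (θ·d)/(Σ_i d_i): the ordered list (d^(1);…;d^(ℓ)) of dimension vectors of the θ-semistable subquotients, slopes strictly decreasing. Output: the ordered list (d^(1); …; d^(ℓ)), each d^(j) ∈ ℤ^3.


Via rank(M_{q-1}∘⋯∘M_p): M ≅ I[1,1], I[1,2], I[1,3], I[3,3]^3.
μ_θ-semistable layers: μ^(1)=16; μ^(2)=4; μ^(3)=3; μ^(4)=-11

((0, 1, 0); (2, 0, 0); (1, 1, 1); (0, 0, 3))


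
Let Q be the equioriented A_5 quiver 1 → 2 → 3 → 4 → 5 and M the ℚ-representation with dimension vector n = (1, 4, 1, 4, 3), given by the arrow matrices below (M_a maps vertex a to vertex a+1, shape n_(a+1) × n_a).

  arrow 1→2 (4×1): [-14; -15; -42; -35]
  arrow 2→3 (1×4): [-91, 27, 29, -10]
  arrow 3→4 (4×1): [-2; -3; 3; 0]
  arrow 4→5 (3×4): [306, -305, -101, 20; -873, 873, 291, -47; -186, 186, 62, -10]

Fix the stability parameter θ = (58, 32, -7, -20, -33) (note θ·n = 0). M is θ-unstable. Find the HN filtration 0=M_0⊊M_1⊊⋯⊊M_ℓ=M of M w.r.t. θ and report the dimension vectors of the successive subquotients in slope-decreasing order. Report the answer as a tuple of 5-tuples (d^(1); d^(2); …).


Interval decomposition of M: I[1,4], I[2,2]^3, I[4,5]^3.
HN type (ℓ=3): μ^(1)=32; μ^(2)=63/4; μ^(3)=-53/2

((0, 3, 0, 0, 0); (1, 1, 1, 1, 0); (0, 0, 0, 3, 3))
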